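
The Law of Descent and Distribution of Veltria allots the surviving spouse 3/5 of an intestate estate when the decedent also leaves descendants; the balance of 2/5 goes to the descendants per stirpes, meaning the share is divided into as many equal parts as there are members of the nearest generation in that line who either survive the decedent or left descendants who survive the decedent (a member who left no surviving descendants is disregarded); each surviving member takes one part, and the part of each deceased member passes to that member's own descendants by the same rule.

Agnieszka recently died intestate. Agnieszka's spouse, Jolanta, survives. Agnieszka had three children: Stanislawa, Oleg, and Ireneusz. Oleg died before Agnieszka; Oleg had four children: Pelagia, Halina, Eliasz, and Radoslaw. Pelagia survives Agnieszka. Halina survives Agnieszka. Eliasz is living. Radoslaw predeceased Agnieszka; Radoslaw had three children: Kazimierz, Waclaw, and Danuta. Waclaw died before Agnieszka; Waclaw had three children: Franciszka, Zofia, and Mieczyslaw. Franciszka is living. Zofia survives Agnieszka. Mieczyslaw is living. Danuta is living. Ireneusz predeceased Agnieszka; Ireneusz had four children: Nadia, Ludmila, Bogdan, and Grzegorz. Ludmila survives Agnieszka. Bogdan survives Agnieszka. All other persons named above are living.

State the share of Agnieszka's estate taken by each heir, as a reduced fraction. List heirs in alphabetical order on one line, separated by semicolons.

Bogdan 1/30; Danuta 1/90; Eliasz 1/30; Franciszka 1/270; Grzegorz 1/30; Halina 1/30; Jolanta 3/5; Kazimierz 1/90; Ludmila 1/30; Mieczyslaw 1/270; Nadia 1/30; Pelagia 1/30; Stanislawa 2/15; Zofia 1/270

Jolanta, as surviving spouse, takes 3/5.
The remaining 2/5 passes to Agnieszka's descendants per stirpes.
The 2/5 is divided into 3 equal shares of 2/15 among Stanislawa, Oleg, Ireneusz.
Stanislawa is living and takes 2/15.
Oleg predeceased; the 2/15 allotted to Oleg's branch passes to Oleg's issue by representation.
The 2/15 is divided into 4 equal shares of 1/30 among Pelagia, Halina, Eliasz, Radoslaw.
Pelagia is living and takes 1/30.
Halina is living and takes 1/30.
Eliasz is living and takes 1/30.
Radoslaw predeceased; the 1/30 allotted to Radoslaw's branch passes to Radoslaw's issue by representation.
The 1/30 is divided into 3 equal shares of 1/90 among Kazimierz, Waclaw, Danuta.
Kazimierz is living and takes 1/90.
Waclaw predeceased; the 1/90 allotted to Waclaw's branch passes to Waclaw's issue by representation.
The 1/90 is divided into 3 equal shares of 1/270 among Franciszka, Zofia, Mieczyslaw.
Franciszka is living and takes 1/270.
Zofia is living and takes 1/270.
Mieczyslaw is living and takes 1/270.
Danuta is living and takes 1/90.
Ireneusz predeceased; the 2/15 allotted to Ireneusz's branch passes to Ireneusz's issue by representation.
The 2/15 is divided into 4 equal shares of 1/30 among Nadia, Ludmila, Bogdan, Grzegorz.
Nadia is living and takes 1/30.
Ludmila is living and takes 1/30.
Bogdan is living and takes 1/30.
Grzegorz is living and takes 1/30.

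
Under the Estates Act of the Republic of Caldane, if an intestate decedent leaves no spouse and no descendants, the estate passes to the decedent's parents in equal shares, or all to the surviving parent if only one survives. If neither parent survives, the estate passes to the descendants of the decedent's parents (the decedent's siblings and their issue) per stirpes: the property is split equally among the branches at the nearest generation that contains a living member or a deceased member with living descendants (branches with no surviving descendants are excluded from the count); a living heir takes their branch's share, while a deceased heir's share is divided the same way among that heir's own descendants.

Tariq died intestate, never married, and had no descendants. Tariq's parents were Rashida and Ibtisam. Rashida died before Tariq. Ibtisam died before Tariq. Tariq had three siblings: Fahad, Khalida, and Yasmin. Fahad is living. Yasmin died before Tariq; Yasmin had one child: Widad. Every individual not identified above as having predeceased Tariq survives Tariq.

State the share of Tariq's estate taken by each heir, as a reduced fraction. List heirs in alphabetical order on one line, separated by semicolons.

Neither parent survives and there are no descendants, so the estate passes to Tariq's siblings and their issue per stirpes.
The estate is divided into 3 equal shares of 1/3 among Fahad, Khalida, Yasmin.
Fahad is living and takes 1/3.
Khalida is living and takes 1/3.
Yasmin predeceased; the 1/3 allotted to Yasmin's branch passes to Yasmin's issue by representation.
Widad is the sole taker at this level and receives the full 1/3.

Fahad 1/3; Khalida 1/3; Widad 1/3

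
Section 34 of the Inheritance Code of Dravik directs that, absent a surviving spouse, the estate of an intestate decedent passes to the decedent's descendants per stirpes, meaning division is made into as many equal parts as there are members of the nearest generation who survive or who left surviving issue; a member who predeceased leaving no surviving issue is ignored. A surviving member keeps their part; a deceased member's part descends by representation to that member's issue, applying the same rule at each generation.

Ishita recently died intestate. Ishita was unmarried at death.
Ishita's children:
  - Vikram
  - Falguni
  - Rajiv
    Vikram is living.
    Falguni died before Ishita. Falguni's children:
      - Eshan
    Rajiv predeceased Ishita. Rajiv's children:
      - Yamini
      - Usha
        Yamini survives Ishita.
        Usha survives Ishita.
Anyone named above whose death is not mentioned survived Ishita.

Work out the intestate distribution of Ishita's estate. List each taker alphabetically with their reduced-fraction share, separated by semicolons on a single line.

Eshan 1/3; Usha 1/6; Vikram 1/3; Yamini 1/6

There is no surviving spouse, so the entire estate passes to Ishita's descendants per stirpes.
The estate is divided into 3 equal shares of 1/3 among Vikram, Falguni, Rajiv.
Vikram is living and takes 1/3.
Falguni predeceased; the 1/3 allotted to Falguni's branch passes to Falguni's issue by representation.
Eshan is the sole taker at this level and receives the full 1/3.
Rajiv predeceased; the 1/3 allotted to Rajiv's branch passes to Rajiv's issue by representation.
The 1/3 is divided into 2 equal shares of 1/6 among Yamini, Usha.
Yamini is living and takes 1/6.
Usha is living and takes 1/6.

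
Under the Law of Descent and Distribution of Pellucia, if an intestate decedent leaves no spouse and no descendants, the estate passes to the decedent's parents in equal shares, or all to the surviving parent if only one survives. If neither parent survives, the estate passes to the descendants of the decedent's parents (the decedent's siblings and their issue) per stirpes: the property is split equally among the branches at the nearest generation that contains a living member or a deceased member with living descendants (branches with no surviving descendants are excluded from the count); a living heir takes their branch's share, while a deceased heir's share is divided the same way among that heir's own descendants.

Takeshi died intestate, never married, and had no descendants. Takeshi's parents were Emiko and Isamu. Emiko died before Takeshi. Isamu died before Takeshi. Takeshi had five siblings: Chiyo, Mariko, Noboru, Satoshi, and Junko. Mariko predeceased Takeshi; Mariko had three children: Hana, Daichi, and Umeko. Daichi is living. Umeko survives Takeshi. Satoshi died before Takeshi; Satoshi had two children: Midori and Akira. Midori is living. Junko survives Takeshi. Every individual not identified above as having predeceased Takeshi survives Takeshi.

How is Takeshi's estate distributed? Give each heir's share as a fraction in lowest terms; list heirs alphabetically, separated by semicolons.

Akira 1/10; Chiyo 1/5; Daichi 1/15; Hana 1/15; Junko 1/5; Midori 1/10; Noboru 1/5; Umeko 1/15

Neither parent survives and there are no descendants, so the estate passes to Takeshi's siblings and their issue per stirpes.
The estate is divided into 5 equal shares of 1/5 among Chiyo, Mariko, Noboru, Satoshi, Junko.
Chiyo is living and takes 1/5.
Mariko predeceased; the 1/5 allotted to Mariko's branch passes to Mariko's issue by representation.
The 1/5 is divided into 3 equal shares of 1/15 among Hana, Daichi, Umeko.
Hana is living and takes 1/15.
Daichi is living and takes 1/15.
Umeko is living and takes 1/15.
Noboru is living and takes 1/5.
Satoshi predeceased; the 1/5 allotted to Satoshi's branch passes to Satoshi's issue by representation.
The 1/5 is divided into 2 equal shares of 1/10 among Midori, Akira.
Midori is living and takes 1/10.
Akira is living and takes 1/10.
Junko is living and takes 1/5.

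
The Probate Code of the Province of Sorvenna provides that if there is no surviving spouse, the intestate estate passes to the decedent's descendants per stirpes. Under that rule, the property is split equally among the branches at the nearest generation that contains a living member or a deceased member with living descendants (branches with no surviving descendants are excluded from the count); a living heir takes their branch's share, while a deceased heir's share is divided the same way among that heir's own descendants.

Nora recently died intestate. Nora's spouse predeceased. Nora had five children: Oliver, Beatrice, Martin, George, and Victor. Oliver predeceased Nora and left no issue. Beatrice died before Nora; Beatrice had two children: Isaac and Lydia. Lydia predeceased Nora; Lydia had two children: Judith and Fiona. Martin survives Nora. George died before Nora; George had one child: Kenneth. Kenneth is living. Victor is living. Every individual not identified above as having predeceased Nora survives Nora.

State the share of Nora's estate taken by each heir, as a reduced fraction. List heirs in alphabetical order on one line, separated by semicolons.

Fiona 1/16; Isaac 1/8; Judith 1/16; Kenneth 1/4; Martin 1/4; Victor 1/4

There is no surviving spouse, so the entire estate passes to Nora's descendants per stirpes.
Oliver left no surviving issue, so that branch lapses and is disregarded.
The estate is divided into 4 equal shares of 1/4 among Beatrice, Martin, George, Victor.
Beatrice predeceased; the 1/4 allotted to Beatrice's branch passes to Beatrice's issue by representation.
The 1/4 is divided into 2 equal shares of 1/8 among Isaac, Lydia.
Isaac is living and takes 1/8.
Lydia predeceased; the 1/8 allotted to Lydia's branch passes to Lydia's issue by representation.
The 1/8 is divided into 2 equal shares of 1/16 among Judith, Fiona.
Judith is living and takes 1/16.
Fiona is living and takes 1/16.
Martin is living and takes 1/4.
George predeceased; the 1/4 allotted to George's branch passes to George's issue by representation.
Kenneth is the sole taker at this level and receives the full 1/4.
Victor is living and takes 1/4.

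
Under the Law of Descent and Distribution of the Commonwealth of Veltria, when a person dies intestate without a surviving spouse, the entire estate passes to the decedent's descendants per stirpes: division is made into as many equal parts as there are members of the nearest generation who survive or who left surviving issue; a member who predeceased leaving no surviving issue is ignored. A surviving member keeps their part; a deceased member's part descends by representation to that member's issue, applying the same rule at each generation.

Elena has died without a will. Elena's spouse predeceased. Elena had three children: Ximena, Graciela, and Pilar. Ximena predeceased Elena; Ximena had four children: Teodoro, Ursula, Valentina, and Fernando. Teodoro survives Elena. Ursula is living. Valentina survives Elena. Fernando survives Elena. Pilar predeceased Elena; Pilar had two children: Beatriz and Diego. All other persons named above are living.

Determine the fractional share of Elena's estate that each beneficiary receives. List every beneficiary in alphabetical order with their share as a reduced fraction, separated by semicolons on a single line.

Beatriz 1/6; Diego 1/6; Fernando 1/12; Graciela 1/3; Teodoro 1/12; Ursula 1/12; Valentina 1/12

There is no surviving spouse, so the entire estate passes to Elena's descendants per stirpes.
The estate is divided into 3 equal shares of 1/3 among Ximena, Graciela, Pilar.
Ximena predeceased; the 1/3 allotted to Ximena's branch passes to Ximena's issue by representation.
The 1/3 is divided into 4 equal shares of 1/12 among Teodoro, Ursula, Valentina, Fernando.
Teodoro is living and takes 1/12.
Ursula is living and takes 1/12.
Valentina is living and takes 1/12.
Fernando is living and takes 1/12.
Graciela is living and takes 1/3.
Pilar predeceased; the 1/3 allotted to Pilar's branch passes to Pilar's issue by representation.
The 1/3 is divided into 2 equal shares of 1/6 among Beatriz, Diego.
Beatriz is living and takes 1/6.
Diego is living and takes 1/6.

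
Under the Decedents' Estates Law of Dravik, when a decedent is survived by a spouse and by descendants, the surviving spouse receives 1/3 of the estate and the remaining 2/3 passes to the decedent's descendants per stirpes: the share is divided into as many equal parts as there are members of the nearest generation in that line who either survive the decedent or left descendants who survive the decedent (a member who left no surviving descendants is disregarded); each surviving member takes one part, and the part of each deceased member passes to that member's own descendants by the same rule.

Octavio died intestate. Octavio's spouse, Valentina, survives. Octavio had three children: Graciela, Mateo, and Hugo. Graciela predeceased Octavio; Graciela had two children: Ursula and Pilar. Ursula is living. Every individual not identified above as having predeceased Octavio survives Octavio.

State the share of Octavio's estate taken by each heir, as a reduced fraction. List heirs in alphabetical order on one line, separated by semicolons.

Valentina, as surviving spouse, takes 1/3.
The remaining 2/3 passes to Octavio's descendants per stirpes.
The 2/3 is divided into 3 equal shares of 2/9 among Graciela, Mateo, Hugo.
Graciela predeceased; the 2/9 allotted to Graciela's branch passes to Graciela's issue by representation.
The 2/9 is divided into 2 equal shares of 1/9 among Ursula, Pilar.
Ursula is living and takes 1/9.
Pilar is living and takes 1/9.
Mateo is living and takes 2/9.
Hugo is living and takes 2/9.

Hugo 2/9; Mateo 2/9; Pilar 1/9; Ursula 1/9; Valentina 1/3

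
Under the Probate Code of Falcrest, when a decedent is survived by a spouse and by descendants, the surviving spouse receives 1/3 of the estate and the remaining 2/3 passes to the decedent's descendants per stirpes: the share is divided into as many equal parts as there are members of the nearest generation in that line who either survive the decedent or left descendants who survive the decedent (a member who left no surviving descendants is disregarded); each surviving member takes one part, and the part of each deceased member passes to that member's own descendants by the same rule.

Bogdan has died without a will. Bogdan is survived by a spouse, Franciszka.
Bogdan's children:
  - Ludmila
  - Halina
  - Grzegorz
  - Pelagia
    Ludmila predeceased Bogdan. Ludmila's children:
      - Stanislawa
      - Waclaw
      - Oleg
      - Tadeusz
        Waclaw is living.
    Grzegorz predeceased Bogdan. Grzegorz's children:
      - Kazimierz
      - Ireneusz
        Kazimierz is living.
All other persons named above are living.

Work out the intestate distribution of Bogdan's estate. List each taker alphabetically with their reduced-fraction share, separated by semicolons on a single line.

Franciszka 1/3; Halina 1/6; Ireneusz 1/12; Kazimierz 1/12; Oleg 1/24; Pelagia 1/6; Stanislawa 1/24; Tadeusz 1/24; Waclaw 1/24

Franciszka, as surviving spouse, takes 1/3.
The remaining 2/3 passes to Bogdan's descendants per stirpes.
The 2/3 is divided into 4 equal shares of 1/6 among Ludmila, Halina, Grzegorz, Pelagia.
Ludmila predeceased; the 1/6 allotted to Ludmila's branch passes to Ludmila's issue by representation.
The 1/6 is divided into 4 equal shares of 1/24 among Stanislawa, Waclaw, Oleg, Tadeusz.
Stanislawa is living and takes 1/24.
Waclaw is living and takes 1/24.
Oleg is living and takes 1/24.
Tadeusz is living and takes 1/24.
Halina is living and takes 1/6.
Grzegorz predeceased; the 1/6 allotted to Grzegorz's branch passes to Grzegorz's issue by representation.
The 1/6 is divided into 2 equal shares of 1/12 among Kazimierz, Ireneusz.
Kazimierz is living and takes 1/12.
Ireneusz is living and takes 1/12.
Pelagia is living and takes 1/6.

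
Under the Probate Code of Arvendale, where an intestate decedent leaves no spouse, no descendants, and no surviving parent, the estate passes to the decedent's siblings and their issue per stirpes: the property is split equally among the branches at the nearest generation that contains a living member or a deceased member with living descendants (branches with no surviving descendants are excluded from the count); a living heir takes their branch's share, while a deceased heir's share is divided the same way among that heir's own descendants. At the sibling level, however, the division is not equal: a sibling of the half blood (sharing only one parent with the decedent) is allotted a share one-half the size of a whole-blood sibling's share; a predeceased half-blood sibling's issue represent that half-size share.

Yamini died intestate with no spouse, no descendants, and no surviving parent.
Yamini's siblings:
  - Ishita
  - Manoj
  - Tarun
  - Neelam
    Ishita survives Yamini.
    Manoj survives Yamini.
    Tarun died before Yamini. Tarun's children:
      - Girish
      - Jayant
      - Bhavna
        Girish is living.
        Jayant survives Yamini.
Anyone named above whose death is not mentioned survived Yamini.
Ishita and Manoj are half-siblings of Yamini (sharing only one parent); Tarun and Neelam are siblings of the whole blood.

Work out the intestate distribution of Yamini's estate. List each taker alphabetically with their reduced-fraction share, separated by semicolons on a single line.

No spouse, descendants, or parent survives, so the estate passes to Yamini's siblings per stirpes.
Half-blood siblings count for one-half the weight of whole-blood siblings at the initial division.
Dividing 1 in proportion to weights (total weight 3): Ishita (weight 1/2) → 1/6; Manoj (weight 1/2) → 1/6; Tarun (weight 1) → 1/3; Neelam (weight 1) → 1/3.
Ishita is living and takes 1/6.
Manoj is living and takes 1/6.
Tarun predeceased; the 1/3 allotted to Tarun's branch passes to Tarun's issue by representation.
The 1/3 is divided into 3 equal shares of 1/9 among Girish, Jayant, Bhavna.
Girish is living and takes 1/9.
Jayant is living and takes 1/9.
Bhavna is living and takes 1/9.
Neelam is living and takes 1/3.

Bhavna 1/9; Girish 1/9; Ishita 1/6; Jayant 1/9; Manoj 1/6; Neelam 1/3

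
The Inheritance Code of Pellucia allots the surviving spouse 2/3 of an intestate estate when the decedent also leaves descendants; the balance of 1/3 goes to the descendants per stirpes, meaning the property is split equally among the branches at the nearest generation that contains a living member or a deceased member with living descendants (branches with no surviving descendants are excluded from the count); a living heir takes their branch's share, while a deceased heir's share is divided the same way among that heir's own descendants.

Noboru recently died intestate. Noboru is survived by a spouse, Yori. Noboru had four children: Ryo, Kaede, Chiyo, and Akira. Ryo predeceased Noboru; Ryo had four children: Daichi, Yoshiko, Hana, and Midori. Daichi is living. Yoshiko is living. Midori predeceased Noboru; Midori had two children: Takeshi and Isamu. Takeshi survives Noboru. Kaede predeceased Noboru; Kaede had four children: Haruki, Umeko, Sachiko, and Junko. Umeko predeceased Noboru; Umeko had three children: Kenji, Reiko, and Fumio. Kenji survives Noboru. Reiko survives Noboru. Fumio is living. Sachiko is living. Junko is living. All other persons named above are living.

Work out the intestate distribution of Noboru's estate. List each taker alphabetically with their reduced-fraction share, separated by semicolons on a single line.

Akira 1/12; Chiyo 1/12; Daichi 1/48; Fumio 1/144; Hana 1/48; Haruki 1/48; Isamu 1/96; Junko 1/48; Kenji 1/144; Reiko 1/144; Sachiko 1/48; Takeshi 1/96; Yori 2/3; Yoshiko 1/48

Yori, as surviving spouse, takes 2/3.
The remaining 1/3 passes to Noboru's descendants per stirpes.
The 1/3 is divided into 4 equal shares of 1/12 among Ryo, Kaede, Chiyo, Akira.
Ryo predeceased; the 1/12 allotted to Ryo's branch passes to Ryo's issue by representation.
The 1/12 is divided into 4 equal shares of 1/48 among Daichi, Yoshiko, Hana, Midori.
Daichi is living and takes 1/48.
Yoshiko is living and takes 1/48.
Hana is living and takes 1/48.
Midori predeceased; the 1/48 allotted to Midori's branch passes to Midori's issue by representation.
The 1/48 is divided into 2 equal shares of 1/96 among Takeshi, Isamu.
Takeshi is living and takes 1/96.
Isamu is living and takes 1/96.
Kaede predeceased; the 1/12 allotted to Kaede's branch passes to Kaede's issue by representation.
The 1/12 is divided into 4 equal shares of 1/48 among Haruki, Umeko, Sachiko, Junko.
Haruki is living and takes 1/48.
Umeko predeceased; the 1/48 allotted to Umeko's branch passes to Umeko's issue by representation.
The 1/48 is divided into 3 equal shares of 1/144 among Kenji, Reiko, Fumio.
Kenji is living and takes 1/144.
Reiko is living and takes 1/144.
Fumio is living and takes 1/144.
Sachiko is living and takes 1/48.
Junko is living and takes 1/48.
Chiyo is living and takes 1/12.
Akira is living and takes 1/12.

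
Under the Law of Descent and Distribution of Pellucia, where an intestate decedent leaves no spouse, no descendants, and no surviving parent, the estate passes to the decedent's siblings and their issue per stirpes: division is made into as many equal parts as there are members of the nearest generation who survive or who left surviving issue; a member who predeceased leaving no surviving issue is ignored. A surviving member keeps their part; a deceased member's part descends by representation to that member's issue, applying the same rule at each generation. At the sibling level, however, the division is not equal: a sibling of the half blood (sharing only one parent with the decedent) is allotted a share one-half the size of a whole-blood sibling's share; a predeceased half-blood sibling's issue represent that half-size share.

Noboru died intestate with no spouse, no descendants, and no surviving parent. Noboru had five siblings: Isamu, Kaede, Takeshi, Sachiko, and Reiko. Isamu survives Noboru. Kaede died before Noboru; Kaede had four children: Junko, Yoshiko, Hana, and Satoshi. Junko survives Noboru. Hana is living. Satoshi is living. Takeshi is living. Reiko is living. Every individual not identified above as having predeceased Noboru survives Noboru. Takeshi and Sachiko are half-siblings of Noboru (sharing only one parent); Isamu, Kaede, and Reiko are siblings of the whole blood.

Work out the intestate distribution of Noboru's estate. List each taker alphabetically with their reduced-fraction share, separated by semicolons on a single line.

No spouse, descendants, or parent survives, so the estate passes to Noboru's siblings per stirpes.
Half-blood siblings count for one-half the weight of whole-blood siblings at the initial division.
Dividing 1 in proportion to weights (total weight 4): Isamu (weight 1) → 1/4; Kaede (weight 1) → 1/4; Takeshi (weight 1/2) → 1/8; Sachiko (weight 1/2) → 1/8; Reiko (weight 1) → 1/4.
Isamu is living and takes 1/4.
Kaede predeceased; the 1/4 allotted to Kaede's branch passes to Kaede's issue by representation.
The 1/4 is divided into 4 equal shares of 1/16 among Junko, Yoshiko, Hana, Satoshi.
Junko is living and takes 1/16.
Yoshiko is living and takes 1/16.
Hana is living and takes 1/16.
Satoshi is living and takes 1/16.
Takeshi is living and takes 1/8.
Sachiko is living and takes 1/8.
Reiko is living and takes 1/4.

Hana 1/16; Isamu 1/4; Junko 1/16; Reiko 1/4; Sachiko 1/8; Satoshi 1/16; Takeshi 1/8; Yoshiko 1/16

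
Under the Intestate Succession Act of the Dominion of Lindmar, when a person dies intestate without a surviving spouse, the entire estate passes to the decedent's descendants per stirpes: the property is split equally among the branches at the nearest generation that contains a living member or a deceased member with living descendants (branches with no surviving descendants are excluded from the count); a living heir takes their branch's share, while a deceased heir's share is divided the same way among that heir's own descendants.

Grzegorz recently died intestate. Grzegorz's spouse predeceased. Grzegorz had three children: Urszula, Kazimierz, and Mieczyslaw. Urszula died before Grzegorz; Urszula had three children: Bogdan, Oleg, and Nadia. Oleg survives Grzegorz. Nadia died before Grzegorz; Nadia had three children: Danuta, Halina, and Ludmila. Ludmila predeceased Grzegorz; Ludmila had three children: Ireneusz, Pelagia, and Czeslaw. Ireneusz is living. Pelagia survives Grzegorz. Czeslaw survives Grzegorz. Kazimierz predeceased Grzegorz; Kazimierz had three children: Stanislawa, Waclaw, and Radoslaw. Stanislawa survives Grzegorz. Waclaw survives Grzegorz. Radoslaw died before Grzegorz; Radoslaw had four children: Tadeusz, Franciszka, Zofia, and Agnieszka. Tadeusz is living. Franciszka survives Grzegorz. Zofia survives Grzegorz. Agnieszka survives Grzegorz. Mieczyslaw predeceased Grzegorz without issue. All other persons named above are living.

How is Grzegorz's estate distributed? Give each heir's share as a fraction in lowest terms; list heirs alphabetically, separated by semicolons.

Agnieszka 1/24; Bogdan 1/6; Czeslaw 1/54; Danuta 1/18; Franciszka 1/24; Halina 1/18; Ireneusz 1/54; Oleg 1/6; Pelagia 1/54; Stanislawa 1/6; Tadeusz 1/24; Waclaw 1/6; Zofia 1/24

There is no surviving spouse, so the entire estate passes to Grzegorz's descendants per stirpes.
Mieczyslaw left no surviving issue, so that branch lapses and is disregarded.
The estate is divided into 2 equal shares of 1/2 among Urszula, Kazimierz.
Urszula predeceased; the 1/2 allotted to Urszula's branch passes to Urszula's issue by representation.
The 1/2 is divided into 3 equal shares of 1/6 among Bogdan, Oleg, Nadia.
Bogdan is living and takes 1/6.
Oleg is living and takes 1/6.
Nadia predeceased; the 1/6 allotted to Nadia's branch passes to Nadia's issue by representation.
The 1/6 is divided into 3 equal shares of 1/18 among Danuta, Halina, Ludmila.
Danuta is living and takes 1/18.
Halina is living and takes 1/18.
Ludmila predeceased; the 1/18 allotted to Ludmila's branch passes to Ludmila's issue by representation.
The 1/18 is divided into 3 equal shares of 1/54 among Ireneusz, Pelagia, Czeslaw.
Ireneusz is living and takes 1/54.
Pelagia is living and takes 1/54.
Czeslaw is living and takes 1/54.
Kazimierz predeceased; the 1/2 allotted to Kazimierz's branch passes to Kazimierz's issue by representation.
The 1/2 is divided into 3 equal shares of 1/6 among Stanislawa, Waclaw, Radoslaw.
Stanislawa is living and takes 1/6.
Waclaw is living and takes 1/6.
Radoslaw predeceased; the 1/6 allotted to Radoslaw's branch passes to Radoslaw's issue by representation.
The 1/6 is divided into 4 equal shares of 1/24 among Tadeusz, Franciszka, Zofia, Agnieszka.
Tadeusz is living and takes 1/24.
Franciszka is living and takes 1/24.
Zofia is living and takes 1/24.
Agnieszka is living and takes 1/24.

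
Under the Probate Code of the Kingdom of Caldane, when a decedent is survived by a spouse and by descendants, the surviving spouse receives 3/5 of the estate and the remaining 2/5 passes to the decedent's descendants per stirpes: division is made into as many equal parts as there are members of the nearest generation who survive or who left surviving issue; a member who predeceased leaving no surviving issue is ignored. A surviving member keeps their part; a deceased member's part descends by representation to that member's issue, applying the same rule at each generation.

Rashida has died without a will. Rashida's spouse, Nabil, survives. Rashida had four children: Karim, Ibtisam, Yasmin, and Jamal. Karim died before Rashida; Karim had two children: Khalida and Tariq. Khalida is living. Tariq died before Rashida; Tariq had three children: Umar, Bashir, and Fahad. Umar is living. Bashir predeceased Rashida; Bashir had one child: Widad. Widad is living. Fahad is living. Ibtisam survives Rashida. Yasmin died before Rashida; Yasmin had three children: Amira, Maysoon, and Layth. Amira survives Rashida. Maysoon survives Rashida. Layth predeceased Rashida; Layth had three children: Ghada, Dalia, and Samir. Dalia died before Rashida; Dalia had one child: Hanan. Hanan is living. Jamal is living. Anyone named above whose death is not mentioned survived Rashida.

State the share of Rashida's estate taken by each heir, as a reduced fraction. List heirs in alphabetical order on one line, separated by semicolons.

Amira 1/30; Fahad 1/60; Ghada 1/90; Hanan 1/90; Ibtisam 1/10; Jamal 1/10; Khalida 1/20; Maysoon 1/30; Nabil 3/5; Samir 1/90; Umar 1/60; Widad 1/60

Nabil, as surviving spouse, takes 3/5.
The remaining 2/5 passes to Rashida's descendants per stirpes.
The 2/5 is divided into 4 equal shares of 1/10 among Karim, Ibtisam, Yasmin, Jamal.
Karim predeceased; the 1/10 allotted to Karim's branch passes to Karim's issue by representation.
The 1/10 is divided into 2 equal shares of 1/20 among Khalida, Tariq.
Khalida is living and takes 1/20.
Tariq predeceased; the 1/20 allotted to Tariq's branch passes to Tariq's issue by representation.
The 1/20 is divided into 3 equal shares of 1/60 among Umar, Bashir, Fahad.
Umar is living and takes 1/60.
Bashir predeceased; the 1/60 allotted to Bashir's branch passes to Bashir's issue by representation.
Widad is the sole taker at this level and receives the full 1/60.
Fahad is living and takes 1/60.
Ibtisam is living and takes 1/10.
Yasmin predeceased; the 1/10 allotted to Yasmin's branch passes to Yasmin's issue by representation.
The 1/10 is divided into 3 equal shares of 1/30 among Amira, Maysoon, Layth.
Amira is living and takes 1/30.
Maysoon is living and takes 1/30.
Layth predeceased; the 1/30 allotted to Layth's branch passes to Layth's issue by representation.
The 1/30 is divided into 3 equal shares of 1/90 among Ghada, Dalia, Samir.
Ghada is living and takes 1/90.
Dalia predeceased; the 1/90 allotted to Dalia's branch passes to Dalia's issue by representation.
Hanan is the sole taker at this level and receives the full 1/90.
Samir is living and takes 1/90.
Jamal is living and takes 1/10.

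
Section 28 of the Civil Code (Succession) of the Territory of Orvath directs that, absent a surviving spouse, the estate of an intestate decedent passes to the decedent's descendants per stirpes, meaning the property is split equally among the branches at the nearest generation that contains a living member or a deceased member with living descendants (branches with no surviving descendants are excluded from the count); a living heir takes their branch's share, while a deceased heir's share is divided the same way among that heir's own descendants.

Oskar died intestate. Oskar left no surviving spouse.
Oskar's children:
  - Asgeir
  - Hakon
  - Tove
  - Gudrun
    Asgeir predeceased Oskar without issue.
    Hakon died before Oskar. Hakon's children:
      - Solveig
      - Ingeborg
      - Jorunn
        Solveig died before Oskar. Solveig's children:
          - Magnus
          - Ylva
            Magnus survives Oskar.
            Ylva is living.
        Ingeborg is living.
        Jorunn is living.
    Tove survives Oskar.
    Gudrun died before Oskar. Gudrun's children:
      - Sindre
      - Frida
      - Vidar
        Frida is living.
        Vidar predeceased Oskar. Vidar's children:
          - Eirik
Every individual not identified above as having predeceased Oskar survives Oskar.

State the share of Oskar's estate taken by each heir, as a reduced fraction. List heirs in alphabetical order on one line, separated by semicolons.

There is no surviving spouse, so the entire estate passes to Oskar's descendants per stirpes.
Asgeir left no surviving issue, so that branch lapses and is disregarded.
The estate is divided into 3 equal shares of 1/3 among Hakon, Tove, Gudrun.
Hakon predeceased; the 1/3 allotted to Hakon's branch passes to Hakon's issue by representation.
The 1/3 is divided into 3 equal shares of 1/9 among Solveig, Ingeborg, Jorunn.
Solveig predeceased; the 1/9 allotted to Solveig's branch passes to Solveig's issue by representation.
The 1/9 is divided into 2 equal shares of 1/18 among Magnus, Ylva.
Magnus is living and takes 1/18.
Ylva is living and takes 1/18.
Ingeborg is living and takes 1/9.
Jorunn is living and takes 1/9.
Tove is living and takes 1/3.
Gudrun predeceased; the 1/3 allotted to Gudrun's branch passes to Gudrun's issue by representation.
The 1/3 is divided into 3 equal shares of 1/9 among Sindre, Frida, Vidar.
Sindre is living and takes 1/9.
Frida is living and takes 1/9.
Vidar predeceased; the 1/9 allotted to Vidar's branch passes to Vidar's issue by representation.
Eirik is the sole taker at this level and receives the full 1/9.

Eirik 1/9; Frida 1/9; Ingeborg 1/9; Jorunn 1/9; Magnus 1/18; Sindre 1/9; Tove 1/3; Ylva 1/18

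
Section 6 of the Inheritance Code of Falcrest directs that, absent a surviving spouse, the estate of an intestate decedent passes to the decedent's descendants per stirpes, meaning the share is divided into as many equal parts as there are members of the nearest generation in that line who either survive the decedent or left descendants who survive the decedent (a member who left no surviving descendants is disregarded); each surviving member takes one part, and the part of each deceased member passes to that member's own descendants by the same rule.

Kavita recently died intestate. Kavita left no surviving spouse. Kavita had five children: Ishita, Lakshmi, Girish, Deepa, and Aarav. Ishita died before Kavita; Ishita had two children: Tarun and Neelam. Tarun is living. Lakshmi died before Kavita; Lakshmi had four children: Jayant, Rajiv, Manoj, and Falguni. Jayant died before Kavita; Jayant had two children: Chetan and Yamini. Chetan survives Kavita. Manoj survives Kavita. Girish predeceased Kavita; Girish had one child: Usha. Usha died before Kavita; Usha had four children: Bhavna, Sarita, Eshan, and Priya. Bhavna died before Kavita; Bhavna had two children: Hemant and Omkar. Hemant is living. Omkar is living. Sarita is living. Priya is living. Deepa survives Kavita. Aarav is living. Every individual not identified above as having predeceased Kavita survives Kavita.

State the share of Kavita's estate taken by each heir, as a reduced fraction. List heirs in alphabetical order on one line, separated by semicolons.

There is no surviving spouse, so the entire estate passes to Kavita's descendants per stirpes.
The estate is divided into 5 equal shares of 1/5 among Ishita, Lakshmi, Girish, Deepa, Aarav.
Ishita predeceased; the 1/5 allotted to Ishita's branch passes to Ishita's issue by representation.
The 1/5 is divided into 2 equal shares of 1/10 among Tarun, Neelam.
Tarun is living and takes 1/10.
Neelam is living and takes 1/10.
Lakshmi predeceased; the 1/5 allotted to Lakshmi's branch passes to Lakshmi's issue by representation.
The 1/5 is divided into 4 equal shares of 1/20 among Jayant, Rajiv, Manoj, Falguni.
Jayant predeceased; the 1/20 allotted to Jayant's branch passes to Jayant's issue by representation.
The 1/20 is divided into 2 equal shares of 1/40 among Chetan, Yamini.
Chetan is living and takes 1/40.
Yamini is living and takes 1/40.
Rajiv is living and takes 1/20.
Manoj is living and takes 1/20.
Falguni is living and takes 1/20.
Girish predeceased; the 1/5 allotted to Girish's branch passes to Girish's issue by representation.
Usha's line is the sole branch at this level, so the full 1/5 passes to Usha's issue by representation.
The 1/5 is divided into 4 equal shares of 1/20 among Bhavna, Sarita, Eshan, Priya.
Bhavna predeceased; the 1/20 allotted to Bhavna's branch passes to Bhavna's issue by representation.
The 1/20 is divided into 2 equal shares of 1/40 among Hemant, Omkar.
Hemant is living and takes 1/40.
Omkar is living and takes 1/40.
Sarita is living and takes 1/20.
Eshan is living and takes 1/20.
Priya is living and takes 1/20.
Deepa is living and takes 1/5.
Aarav is living and takes 1/5.

Aarav 1/5; Chetan 1/40; Deepa 1/5; Eshan 1/20; Falguni 1/20; Hemant 1/40; Manoj 1/20; Neelam 1/10; Omkar 1/40; Priya 1/20; Rajiv 1/20; Sarita 1/20; Tarun 1/10; Yamini 1/40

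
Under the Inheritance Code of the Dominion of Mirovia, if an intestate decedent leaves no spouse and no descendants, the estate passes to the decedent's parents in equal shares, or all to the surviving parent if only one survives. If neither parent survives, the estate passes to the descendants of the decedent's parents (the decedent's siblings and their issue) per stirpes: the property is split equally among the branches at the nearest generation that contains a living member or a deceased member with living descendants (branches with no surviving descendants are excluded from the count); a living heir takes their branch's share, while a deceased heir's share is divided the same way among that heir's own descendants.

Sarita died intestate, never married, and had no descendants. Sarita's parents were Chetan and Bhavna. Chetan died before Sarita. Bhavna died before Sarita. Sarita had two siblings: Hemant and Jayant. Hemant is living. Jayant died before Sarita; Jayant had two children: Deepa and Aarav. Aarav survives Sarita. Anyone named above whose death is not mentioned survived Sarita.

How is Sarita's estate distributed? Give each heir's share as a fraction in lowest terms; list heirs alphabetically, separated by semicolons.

Neither parent survives and there are no descendants, so the estate passes to Sarita's siblings and their issue per stirpes.
The estate is divided into 2 equal shares of 1/2 among Hemant, Jayant.
Hemant is living and takes 1/2.
Jayant predeceased; the 1/2 allotted to Jayant's branch passes to Jayant's issue by representation.
The 1/2 is divided into 2 equal shares of 1/4 among Deepa, Aarav.
Deepa is living and takes 1/4.
Aarav is living and takes 1/4.

Aarav 1/4; Deepa 1/4; Hemant 1/2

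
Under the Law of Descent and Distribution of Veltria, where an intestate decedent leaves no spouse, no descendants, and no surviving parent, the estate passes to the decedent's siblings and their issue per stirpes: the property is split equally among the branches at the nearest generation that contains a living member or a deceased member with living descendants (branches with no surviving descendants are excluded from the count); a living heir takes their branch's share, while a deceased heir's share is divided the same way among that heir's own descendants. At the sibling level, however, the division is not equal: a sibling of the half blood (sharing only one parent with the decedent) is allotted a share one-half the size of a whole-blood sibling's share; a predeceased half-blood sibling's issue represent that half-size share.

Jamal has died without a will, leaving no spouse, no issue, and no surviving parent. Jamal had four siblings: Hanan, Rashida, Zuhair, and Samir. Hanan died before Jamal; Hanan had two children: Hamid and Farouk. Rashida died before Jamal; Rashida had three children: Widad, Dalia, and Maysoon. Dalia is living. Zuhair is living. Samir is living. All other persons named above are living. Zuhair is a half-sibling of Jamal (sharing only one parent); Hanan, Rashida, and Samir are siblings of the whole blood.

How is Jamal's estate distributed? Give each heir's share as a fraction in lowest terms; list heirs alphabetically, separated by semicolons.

No spouse, descendants, or parent survives, so the estate passes to Jamal's siblings per stirpes.
Half-blood siblings count for one-half the weight of whole-blood siblings at the initial division.
Dividing 1 in proportion to weights (total weight 7/2): Hanan (weight 1) → 2/7; Rashida (weight 1) → 2/7; Zuhair (weight 1/2) → 1/7; Samir (weight 1) → 2/7.
Hanan predeceased; the 2/7 allotted to Hanan's branch passes to Hanan's issue by representation.
The 2/7 is divided into 2 equal shares of 1/7 among Hamid, Farouk.
Hamid is living and takes 1/7.
Farouk is living and takes 1/7.
Rashida predeceased; the 2/7 allotted to Rashida's branch passes to Rashida's issue by representation.
The 2/7 is divided into 3 equal shares of 2/21 among Widad, Dalia, Maysoon.
Widad is living and takes 2/21.
Dalia is living and takes 2/21.
Maysoon is living and takes 2/21.
Zuhair is living and takes 1/7.
Samir is living and takes 2/7.

Dalia 2/21; Farouk 1/7; Hamid 1/7; Maysoon 2/21; Samir 2/7; Widad 2/21; Zuhair 1/7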